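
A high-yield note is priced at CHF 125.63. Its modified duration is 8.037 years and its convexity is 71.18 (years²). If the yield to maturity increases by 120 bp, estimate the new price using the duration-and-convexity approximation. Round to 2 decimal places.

Duration effect: -D_mod·Δy = -8.037 × (+0.012) = -0.096444
Convexity effect: ½·C·(Δy)² = 0.5 × 71.18 × (0.012)² = +0.00512496
ΔP/P ≈ -0.096444 + 0.00512496 = -0.09131904
New price ≈ 125.63 × (1 - 0.09131904) = 114.1575890048.

CHF 114.16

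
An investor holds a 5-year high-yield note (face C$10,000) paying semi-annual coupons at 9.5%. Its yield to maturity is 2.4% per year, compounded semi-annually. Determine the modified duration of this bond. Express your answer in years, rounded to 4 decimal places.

Periodic yield y = 0.012. First find Macaulay duration:
  t   CF        PV=CF/(1+0.012)^t    t·PV
  1       475.00       469.3676       469.3676
  2       475.00       463.8020       927.6039
  3       475.00       458.3023     1,374.9070
  4       475.00       452.8679     1,811.4717
  5       475.00       447.4979     2,237.4897
  6       475.00       442.1916     2,653.1499
  7       475.00       436.9483     3,058.6379
  8       475.00       431.7671     3,454.1365
  9       475.00       426.6473     3,839.8257
  10   10,475.00     9,297.1301    92,971.3006
  Σ                 13,326.5221   112,797.8905
P = 13,326.5221; Macaulay duration = 112,797.8905 / 13,326.5221 = 8.46417 half-year periods = 4.23208 years.
Modified duration = D_Mac / (1 + y) = 4.23208 / 1.012 = 4.18190 years.

4.1819 years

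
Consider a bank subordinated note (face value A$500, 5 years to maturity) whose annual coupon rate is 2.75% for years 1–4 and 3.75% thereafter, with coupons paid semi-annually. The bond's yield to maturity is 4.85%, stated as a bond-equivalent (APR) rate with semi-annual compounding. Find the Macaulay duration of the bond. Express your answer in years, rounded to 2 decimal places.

Periodic yield y = 0.02425. Discount each cash flow and weight by its period:
  t   CF        PV=CF/(1+0.02425)^t    t·PV
  1        6.875         6.7122         6.7122
  2        6.875         6.5533        13.1066
  3        6.875         6.3982        19.1945
  4        6.875         6.2467        24.9867
  5        6.875         6.0988        30.4939
  6        6.875         5.9544        35.7263
  7        6.875         5.8134        40.6939
  8        6.875         5.6758        45.4062
  9        9.375         7.5564        68.0080
  10     509.375       400.8463     4,008.4632
  Σ                    457.8555     4,292.7914
Price P = Σ PV = 457.8555.
Macaulay duration = Σ(t·PV) / P = 4,292.7914 / 457.8555 = 9.37587 half-year periods.
In years: 9.37587 / 2 = 4.68793 years.

4.69 years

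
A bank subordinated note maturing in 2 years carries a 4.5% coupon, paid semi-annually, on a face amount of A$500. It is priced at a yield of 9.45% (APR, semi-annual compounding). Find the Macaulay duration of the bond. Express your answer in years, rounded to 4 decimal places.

1.9314 years

Periodic yield y = 0.04725. Discount each cash flow and weight by its period:
  t   CF        PV=CF/(1+0.04725)^t    t·PV
  1        11.25        10.7424        10.7424
  2        11.25        10.2577        20.5155
  3        11.25         9.7949        29.3848
  4       511.25       425.0420     1,700.1680
  Σ                    455.8371     1,760.8107
Price P = Σ PV = 455.8371.
Macaulay duration = Σ(t·PV) / P = 1,760.8107 / 455.8371 = 3.86281 half-year periods.
In years: 3.86281 / 2 = 1.93140 years.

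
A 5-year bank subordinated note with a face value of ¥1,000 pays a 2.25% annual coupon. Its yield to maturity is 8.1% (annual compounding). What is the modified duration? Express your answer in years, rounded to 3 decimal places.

Periodic yield y = 0.081. First find Macaulay duration:
  t   CF        PV=CF/(1+0.081)^t    t·PV
  1        22.50        20.8141        20.8141
  2        22.50        19.2545        38.5089
  3        22.50        17.8117        53.4351
  4        22.50        16.4771        65.9082
  5     1,022.50       692.6835     3,463.4175
  Σ                    767.0408     3,642.0838
P = 767.0408; Macaulay duration = 3,642.0838 / 767.0408 = 4.74823 years.
Modified duration = D_Mac / (1 + y) = 4.74823 / 1.081 = 4.39244 years.

4.392 years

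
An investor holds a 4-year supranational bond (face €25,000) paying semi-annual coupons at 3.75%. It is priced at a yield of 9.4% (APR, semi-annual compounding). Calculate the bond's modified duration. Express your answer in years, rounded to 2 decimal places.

3.55 years

Periodic yield y = 0.047. First find Macaulay duration:
  t   CF        PV=CF/(1+0.047)^t    t·PV
  1       468.75       447.7077       447.7077
  2       468.75       427.6101       855.2201
  3       468.75       408.4146     1,225.2437
  4       468.75       390.0808     1,560.3231
  5       468.75       372.5700     1,862.8500
  6       468.75       355.8453     2,135.0716
  7       468.75       339.8713     2,379.0992
  8    25,468.75    17,637.3843   141,099.0741
  Σ                 20,379.4840   151,564.5896
P = 20,379.4840; Macaulay duration = 151,564.5896 / 20,379.4840 = 7.43712 half-year periods = 3.71856 years.
Modified duration = D_Mac / (1 + y) = 3.71856 / 1.047 = 3.55163 years.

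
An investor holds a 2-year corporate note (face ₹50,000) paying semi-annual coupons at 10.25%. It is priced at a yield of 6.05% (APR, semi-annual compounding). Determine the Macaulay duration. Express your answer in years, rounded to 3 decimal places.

1.864 years

Periodic yield y = 0.03025. Discount each cash flow and weight by its period:
  t   CF        PV=CF/(1+0.03025)^t    t·PV
  1     2,562.50     2,487.2604     2,487.2604
  2     2,562.50     2,414.2299     4,828.4598
  3     2,562.50     2,343.3438     7,030.0313
  4    52,562.50    46,655.7871   186,623.1483
  Σ                 53,900.6211   200,968.8998
Price P = Σ PV = 53,900.6211.
Macaulay duration = Σ(t·PV) / P = 200,968.8998 / 53,900.6211 = 3.72851 half-year periods.
In years: 3.72851 / 2 = 1.86425 years.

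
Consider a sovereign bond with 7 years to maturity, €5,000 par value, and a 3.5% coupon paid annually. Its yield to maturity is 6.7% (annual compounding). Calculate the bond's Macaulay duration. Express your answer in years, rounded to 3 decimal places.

6.248 years

Periodic yield y = 0.067. Discount each cash flow and weight by its year:
  t   CF        PV=CF/(1+0.067)^t    t·PV
  1       175.00       164.0112       164.0112
  2       175.00       153.7125       307.4250
  3       175.00       144.0605       432.1814
  4       175.00       135.0145       540.0579
  5       175.00       126.5365       632.6827
  6       175.00       118.5909       711.5457
  7     5,175.00     3,286.6951    23,006.8657
  Σ                  4,128.6213    25,794.7697
Price P = Σ PV = 4,128.6213.
Macaulay duration = Σ(t·PV) / P = 25,794.7697 / 4,128.6213 = 6.24779 years.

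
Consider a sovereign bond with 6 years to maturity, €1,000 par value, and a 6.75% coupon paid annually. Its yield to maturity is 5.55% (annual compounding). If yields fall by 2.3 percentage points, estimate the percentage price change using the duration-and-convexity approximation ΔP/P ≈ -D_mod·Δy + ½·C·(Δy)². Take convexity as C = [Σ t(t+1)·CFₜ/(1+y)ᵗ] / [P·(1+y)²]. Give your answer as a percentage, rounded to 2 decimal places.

+12.05%

With y = 0.0555:
  t   CF        PV=CF/(1+0.0555)^t    t·PV        t(t+1)·PV
  1        67.50        63.9507        63.9507         127.9015
  2        67.50        60.5881       121.1762         363.5286
  3        67.50        57.4023       172.2068         688.8272
  4        67.50        54.3840       217.5358       1,087.6792
  5        67.50        51.5244       257.6218       1,545.7307
  6     1,067.50       772.0021     4,632.0123      32,424.0864
  Σ                  1,059.8515     5,464.5037      36,237.7536
P = 1,059.8515; D_Mac = 5.15591 yrs; D_mod = 4.88481 yrs; C = 30.69020.
Duration effect: -4.88481 × (-0.023) = +0.112351
Convexity effect: 0.5 × 30.69020 × (-0.023)² = +0.0081176
ΔP/P ≈ +0.112351 + 0.0081176 = +0.120468 = +12.0468%.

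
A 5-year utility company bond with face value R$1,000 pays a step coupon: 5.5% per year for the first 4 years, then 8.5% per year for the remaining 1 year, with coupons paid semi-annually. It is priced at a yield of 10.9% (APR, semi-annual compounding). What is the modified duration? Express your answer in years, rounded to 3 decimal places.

4.139 years

Periodic yield y = 0.0545. First find Macaulay duration:
  t   CF        PV=CF/(1+0.0545)^t    t·PV
  1        27.50        26.0787        26.0787
  2        27.50        24.7309        49.4618
  3        27.50        23.4527        70.3581
  4        27.50        22.2406        88.9624
  5        27.50        21.0911       105.4556
  6        27.50        20.0011       120.0064
  7        27.50        18.9673       132.7714
  8        27.50        17.9871       143.8964
  9        42.50        26.3615       237.2533
  10    1,042.50       613.2114     6,132.1140
  Σ                    814.1224     7,106.3581
P = 814.1224; Macaulay duration = 7,106.3581 / 814.1224 = 8.72886 half-year periods = 4.36443 years.
Modified duration = D_Mac / (1 + y) = 4.36443 / 1.0545 = 4.13886 years.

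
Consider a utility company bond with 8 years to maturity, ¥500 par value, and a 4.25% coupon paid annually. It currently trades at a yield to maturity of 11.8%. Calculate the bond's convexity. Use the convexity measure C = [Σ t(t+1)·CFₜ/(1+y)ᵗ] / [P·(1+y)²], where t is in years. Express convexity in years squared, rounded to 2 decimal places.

With y = 0.118:
  t   CF        PV=CF/(1+0.118)^t    t·PV        t(t+1)·PV
  1        21.25        19.0072        19.0072          38.0143
  2        21.25        17.0010        34.0021         102.0062
  3        21.25        15.2066        45.6199         182.4798
  4        21.25        13.6017        54.4066         272.0331
  5        21.25        12.1661        60.8303         364.9818
  6        21.25        10.8820        65.2919         457.0434
  7        21.25         9.7334        68.1341         545.0726
  8       521.25       213.5559     1,708.4475      15,376.0271
  Σ                    311.1539     2,055.7395      17,337.6582
P = 311.1539.
Convexity = Σ t(t+1)·PV / [P·(1+y)²] = 17,337.6582 / (311.1539 × 1.249924) = 44.57913.

44.58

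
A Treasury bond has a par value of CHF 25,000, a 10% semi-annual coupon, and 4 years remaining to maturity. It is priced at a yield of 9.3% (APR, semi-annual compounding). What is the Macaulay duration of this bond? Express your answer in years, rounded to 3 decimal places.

Periodic yield y = 0.0465. Discount each cash flow and weight by its period:
  t   CF        PV=CF/(1+0.0465)^t    t·PV
  1     1,250.00     1,194.4577     1,194.4577
  2     1,250.00     1,141.3834     2,282.7668
  3     1,250.00     1,090.6674     3,272.0021
  4     1,250.00     1,042.2048     4,168.8193
  5     1,250.00       995.8957     4,979.4784
  6     1,250.00       951.6442     5,709.8654
  7     1,250.00       909.3590     6,365.5132
  8    26,250.00    18,248.0073   145,984.0585
  Σ                 25,573.6195   173,956.9614
Price P = Σ PV = 25,573.6195.
Macaulay duration = Σ(t·PV) / P = 173,956.9614 / 25,573.6195 = 6.80220 half-year periods.
In years: 6.80220 / 2 = 3.40110 years.

3.401 years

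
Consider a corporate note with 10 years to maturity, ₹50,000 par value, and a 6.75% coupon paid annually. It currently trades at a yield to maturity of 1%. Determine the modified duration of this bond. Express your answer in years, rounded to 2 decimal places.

Periodic yield y = 0.01. First find Macaulay duration:
  t   CF        PV=CF/(1+0.01)^t    t·PV
  1     3,375.00     3,341.5842     3,341.5842
  2     3,375.00     3,308.4992     6,616.9983
  3     3,375.00     3,275.7417     9,827.2252
  4     3,375.00     3,243.3087    12,973.2347
  5     3,375.00     3,211.1967    16,055.9835
  6     3,375.00     3,179.4027    19,076.4160
  7     3,375.00     3,147.9234    22,035.4640
  8     3,375.00     3,116.7559    24,934.0470
  9     3,375.00     3,085.8969    27,773.0722
  10   53,375.00    48,319.6912   483,196.9121
  Σ                 77,230.0005   625,830.9372
P = 77,230.0005; Macaulay duration = 625,830.9372 / 77,230.0005 = 8.10347 years.
Modified duration = D_Mac / (1 + y) = 8.10347 / 1.01 = 8.02324 years.

8.02 years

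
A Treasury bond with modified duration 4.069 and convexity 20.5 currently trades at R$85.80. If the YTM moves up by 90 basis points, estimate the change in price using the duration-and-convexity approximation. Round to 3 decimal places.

-R$3.071

Duration effect: -D_mod·Δy = -4.069 × (+0.009) = -0.036621
Convexity effect: ½·C·(Δy)² = 0.5 × 20.5 × (0.009)² = +0.00083025
ΔP/P ≈ -0.036621 + 0.00083025 = -0.03579075
ΔP ≈ 85.80 × (-0.03579075) = -3.07084635.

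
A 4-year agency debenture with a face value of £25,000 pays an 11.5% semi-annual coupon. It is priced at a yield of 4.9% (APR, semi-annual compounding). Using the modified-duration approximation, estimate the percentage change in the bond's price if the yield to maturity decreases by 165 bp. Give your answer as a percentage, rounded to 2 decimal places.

+5.47%

Periodic yield y = 0.0245. Modified duration first:
  t   CF        PV=CF/(1+0.0245)^t    t·PV
  1     1,437.50     1,403.1235     1,403.1235
  2     1,437.50     1,369.5690     2,739.1381
  3     1,437.50     1,336.8170     4,010.4510
  4     1,437.50     1,304.8482     5,219.3929
  5     1,437.50     1,273.6440     6,368.2198
  6     1,437.50     1,243.1859     7,459.1154
  7     1,437.50     1,213.4562     8,494.1936
  8    26,437.50    21,783.3507   174,266.8054
  Σ                 30,927.9945   209,960.4397
P = 30,927.9945; D_Mac = 6.78869 half-year periods = 3.39434 yrs; D_mod = 3.39434/(1+0.0245) = 3.31317 yrs.
ΔP/P ≈ -D_mod · Δy = -3.31317 × (-0.0165) = +0.054667 = +5.4667%.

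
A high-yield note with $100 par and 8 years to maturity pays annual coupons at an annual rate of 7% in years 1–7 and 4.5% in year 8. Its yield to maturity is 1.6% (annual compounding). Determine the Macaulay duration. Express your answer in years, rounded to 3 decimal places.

Periodic yield y = 0.016. Discount each cash flow and weight by its year:
  t   CF        PV=CF/(1+0.016)^t    t·PV
  1         7.00         6.8898         6.8898
  2         7.00         6.7813        13.5625
  3         7.00         6.6745        20.0234
  4         7.00         6.5694        26.2774
  5         7.00         6.4659        32.3295
  6         7.00         6.3641        38.1845
  7         7.00         6.2639        43.8470
  8       104.50        92.0379       736.3031
  Σ                    138.0466       917.4173
Price P = Σ PV = 138.0466.
Macaulay duration = Σ(t·PV) / P = 917.4173 / 138.0466 = 6.64571 years.

6.646 years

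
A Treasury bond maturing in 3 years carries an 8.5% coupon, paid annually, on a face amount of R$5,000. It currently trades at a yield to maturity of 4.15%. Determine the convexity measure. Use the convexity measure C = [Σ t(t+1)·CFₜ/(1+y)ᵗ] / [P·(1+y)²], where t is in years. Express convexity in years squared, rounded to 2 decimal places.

10.00

With y = 0.0415:
  t   CF        PV=CF/(1+0.0415)^t    t·PV        t(t+1)·PV
  1       425.00       408.0653       408.0653         816.1306
  2       425.00       391.8054       783.6107       2,350.8322
  3     5,425.00     4,801.9974    14,405.9922      57,623.9687
  Σ                  5,601.8680    15,597.6682      60,790.9315
P = 5,601.8680.
Convexity = Σ t(t+1)·PV / [P·(1+y)²] = 60,790.9315 / (5,601.8680 × 1.084722) = 10.00432.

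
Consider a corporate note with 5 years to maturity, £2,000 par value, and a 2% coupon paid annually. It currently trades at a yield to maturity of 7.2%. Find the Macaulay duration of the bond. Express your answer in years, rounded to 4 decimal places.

Periodic yield y = 0.072. Discount each cash flow and weight by its year:
  t   CF        PV=CF/(1+0.072)^t    t·PV
  1        40.00        37.3134        37.3134
  2        40.00        34.8073        69.6146
  3        40.00        32.4695        97.4085
  4        40.00        30.2887       121.1549
  5     2,040.00     1,440.9743     7,204.8716
  Σ                  1,575.8533     7,530.3630
Price P = Σ PV = 1,575.8533.
Macaulay duration = Σ(t·PV) / P = 7,530.3630 / 1,575.8533 = 4.77859 years.

4.7786 years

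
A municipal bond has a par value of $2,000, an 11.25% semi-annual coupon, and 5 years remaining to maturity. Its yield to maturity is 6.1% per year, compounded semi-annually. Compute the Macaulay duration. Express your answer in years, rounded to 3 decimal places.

Periodic yield y = 0.0305. Discount each cash flow and weight by its period:
  t   CF        PV=CF/(1+0.0305)^t    t·PV
  1       112.50       109.1703       109.1703
  2       112.50       105.9392       211.8783
  3       112.50       102.8036       308.4109
  4       112.50        99.7609       399.0438
  5       112.50        96.8083       484.0414
  6       112.50        93.9430       563.6582
  7       112.50        91.1626       638.1380
  8       112.50        88.4644       707.7152
  9       112.50        85.8461       772.6149
  10    2,112.50     1,564.2882    15,642.8815
  Σ                  2,438.1866    19,837.5526
Price P = Σ PV = 2,438.1866.
Macaulay duration = Σ(t·PV) / P = 19,837.5526 / 2,438.1866 = 8.13619 half-year periods.
In years: 8.13619 / 2 = 4.06810 years.

4.068 years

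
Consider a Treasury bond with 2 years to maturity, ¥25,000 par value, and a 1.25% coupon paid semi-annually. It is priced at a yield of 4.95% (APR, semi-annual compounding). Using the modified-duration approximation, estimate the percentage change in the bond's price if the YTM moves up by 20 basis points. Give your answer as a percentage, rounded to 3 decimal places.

Periodic yield y = 0.02475. Modified duration first:
  t   CF        PV=CF/(1+0.02475)^t    t·PV
  1       156.25       152.4762       152.4762
  2       156.25       148.7936       297.5871
  3       156.25       145.1999       435.5996
  4    25,156.25    22,812.5689    91,250.2757
  Σ                 23,259.0386    92,135.9387
P = 23,259.0386; D_Mac = 3.96130 half-year periods = 1.98065 yrs; D_mod = 1.98065/(1+0.02475) = 1.93281 yrs.
ΔP/P ≈ -D_mod · Δy = -1.93281 × (+0.002) = -0.003866 = -0.3866%.

-0.387%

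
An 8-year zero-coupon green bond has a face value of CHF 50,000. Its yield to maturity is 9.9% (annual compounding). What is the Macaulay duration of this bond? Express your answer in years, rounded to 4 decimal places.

8.0000 years

A zero-coupon bond has a single cash flow at maturity, so its Macaulay duration equals its maturity: 8 years.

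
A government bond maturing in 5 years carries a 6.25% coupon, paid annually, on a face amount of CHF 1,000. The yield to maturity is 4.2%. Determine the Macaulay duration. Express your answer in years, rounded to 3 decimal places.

Periodic yield y = 0.042. Discount each cash flow and weight by its year:
  t   CF        PV=CF/(1+0.042)^t    t·PV
  1        62.50        59.9808        59.9808
  2        62.50        57.5632       115.1263
  3        62.50        55.2429       165.7288
  4        62.50        53.0163       212.0651
  5     1,062.50       864.9487     4,324.7434
  Σ                  1,090.7519     4,877.6445
Price P = Σ PV = 1,090.7519.
Macaulay duration = Σ(t·PV) / P = 4,877.6445 / 1,090.7519 = 4.47182 years.

4.472 years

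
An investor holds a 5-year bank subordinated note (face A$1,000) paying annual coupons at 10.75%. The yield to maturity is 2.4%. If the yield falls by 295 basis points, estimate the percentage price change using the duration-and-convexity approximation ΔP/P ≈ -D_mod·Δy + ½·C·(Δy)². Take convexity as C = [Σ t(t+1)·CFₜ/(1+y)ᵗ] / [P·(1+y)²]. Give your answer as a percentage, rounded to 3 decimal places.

With y = 0.024:
  t   CF        PV=CF/(1+0.024)^t    t·PV        t(t+1)·PV
  1       107.50       104.9805       104.9805         209.9609
  2       107.50       102.5200       205.0400         615.1199
  3       107.50       100.1172       300.3515       1,201.4061
  4       107.50        97.7707       391.0827       1,955.4136
  5     1,107.50       983.6576     4,918.2880      29,509.7280
  Σ                  1,389.0459     5,919.7427      33,491.6286
P = 1,389.0459; D_Mac = 4.26173 yrs; D_mod = 4.16185 yrs; C = 22.99428.
Duration effect: -4.16185 × (-0.0295) = +0.122775
Convexity effect: 0.5 × 22.99428 × (-0.0295)² = +0.0100054
ΔP/P ≈ +0.122775 + 0.0100054 = +0.132780 = +13.2780%.

+13.278%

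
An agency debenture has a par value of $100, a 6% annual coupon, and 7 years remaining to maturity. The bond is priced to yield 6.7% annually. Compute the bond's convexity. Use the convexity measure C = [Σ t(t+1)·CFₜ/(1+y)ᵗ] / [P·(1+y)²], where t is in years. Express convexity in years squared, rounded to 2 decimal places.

With y = 0.067:
  t   CF        PV=CF/(1+0.067)^t    t·PV        t(t+1)·PV
  1         6.00         5.6232         5.6232          11.2465
  2         6.00         5.2701        10.5403          31.6209
  3         6.00         4.9392        14.8176          59.2706
  4         6.00         4.6291        18.5163          92.5814
  5         6.00         4.3384        21.6920         130.1519
  6         6.00         4.0660        24.3959         170.7710
  7       106.00        67.3217       471.2517       3,770.0139
  Σ                     96.1877       566.8370       4,265.6561
P = 96.1877.
Convexity = Σ t(t+1)·PV / [P·(1+y)²] = 4,265.6561 / (96.1877 × 1.138489) = 38.95268.

38.95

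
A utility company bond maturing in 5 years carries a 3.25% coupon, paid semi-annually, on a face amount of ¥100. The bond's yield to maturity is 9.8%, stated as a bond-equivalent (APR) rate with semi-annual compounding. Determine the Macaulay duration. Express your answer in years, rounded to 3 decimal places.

Periodic yield y = 0.049. Discount each cash flow and weight by its period:
  t   CF        PV=CF/(1+0.049)^t    t·PV
  1        1.625         1.5491         1.5491
  2        1.625         1.4767         2.9535
  3        1.625         1.4078         4.2233
  4        1.625         1.3420         5.3680
  5        1.625         1.2793         6.3966
  6        1.625         1.2196         7.3173
  7        1.625         1.1626         8.1381
  8        1.625         1.1083         8.8662
  9        1.625         1.0565         9.5086
  10     101.625        62.9862       629.8624
  Σ                     74.5881       684.1830
Price P = Σ PV = 74.5881.
Macaulay duration = Σ(t·PV) / P = 684.1830 / 74.5881 = 9.17282 half-year periods.
In years: 9.17282 / 2 = 4.58641 years.

4.586 years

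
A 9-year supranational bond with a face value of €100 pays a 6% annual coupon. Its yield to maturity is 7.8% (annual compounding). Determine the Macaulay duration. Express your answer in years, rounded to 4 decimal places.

Periodic yield y = 0.078. Discount each cash flow and weight by its year:
  t   CF        PV=CF/(1+0.078)^t    t·PV
  1         6.00         5.5659         5.5659
  2         6.00         5.1631        10.3263
  3         6.00         4.7896        14.3687
  4         6.00         4.4430        17.7720
  5         6.00         4.1215        20.6076
  6         6.00         3.8233        22.9398
  7         6.00         3.5467        24.8266
  8         6.00         3.2900        26.3203
  9       106.00        53.9184       485.2656
  Σ                     88.6615       627.9928
Price P = Σ PV = 88.6615.
Macaulay duration = Σ(t·PV) / P = 627.9928 / 88.6615 = 7.08304 years.

7.0830 years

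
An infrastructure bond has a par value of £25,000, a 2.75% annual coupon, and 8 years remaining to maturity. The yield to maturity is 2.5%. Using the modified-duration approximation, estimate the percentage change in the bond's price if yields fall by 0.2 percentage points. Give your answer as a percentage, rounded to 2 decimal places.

+1.42%

Periodic yield y = 0.025. Modified duration first:
  t   CF        PV=CF/(1+0.025)^t    t·PV
  1       687.50       670.7317       670.7317
  2       687.50       654.3724     1,308.7448
  3       687.50       638.4121     1,915.2363
  4       687.50       622.8411     2,491.3643
  5       687.50       607.6498     3,038.2491
  6       687.50       592.8291     3,556.9746
  7       687.50       578.3698     4,048.5889
  8    25,687.50    21,082.9275   168,663.4203
  Σ                 25,448.1336   185,693.3100
P = 25,448.1336; D_Mac = 7.29693 yrs; D_mod = 7.29693/(1+0.025) = 7.11896 yrs.
ΔP/P ≈ -D_mod · Δy = -7.11896 × (-0.002) = +0.014238 = +1.4238%.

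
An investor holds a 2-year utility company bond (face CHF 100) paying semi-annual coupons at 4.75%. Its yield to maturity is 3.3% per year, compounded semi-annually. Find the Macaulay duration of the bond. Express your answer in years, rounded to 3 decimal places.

1.933 years

Periodic yield y = 0.0165. Discount each cash flow and weight by its period:
  t   CF        PV=CF/(1+0.0165)^t    t·PV
  1        2.375         2.3364         2.3364
  2        2.375         2.2985         4.5970
  3        2.375         2.2612         6.7836
  4      102.375        95.8880       383.5521
  Σ                    102.7842       397.2692
Price P = Σ PV = 102.7842.
Macaulay duration = Σ(t·PV) / P = 397.2692 / 102.7842 = 3.86508 half-year periods.
In years: 3.86508 / 2 = 1.93254 years.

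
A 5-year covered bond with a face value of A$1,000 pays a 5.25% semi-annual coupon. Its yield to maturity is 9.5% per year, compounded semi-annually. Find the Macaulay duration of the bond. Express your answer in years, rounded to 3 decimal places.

4.399 years

Periodic yield y = 0.0475. Discount each cash flow and weight by its period:
  t   CF        PV=CF/(1+0.0475)^t    t·PV
  1        26.25        25.0597        25.0597
  2        26.25        23.9233        47.8466
  3        26.25        22.8385        68.5154
  4        26.25        21.8028        87.2114
  5        26.25        20.8142       104.0709
  6        26.25        19.8703       119.2220
  7        26.25        18.9693       132.7850
  8        26.25        18.1091       144.8729
  9        26.25        17.2879       155.5914
  10    1,026.25       645.2275     6,452.2748
  Σ                    833.9026     7,337.4500
Price P = Σ PV = 833.9026.
Macaulay duration = Σ(t·PV) / P = 7,337.4500 / 833.9026 = 8.79893 half-year periods.
In years: 8.79893 / 2 = 4.39946 years.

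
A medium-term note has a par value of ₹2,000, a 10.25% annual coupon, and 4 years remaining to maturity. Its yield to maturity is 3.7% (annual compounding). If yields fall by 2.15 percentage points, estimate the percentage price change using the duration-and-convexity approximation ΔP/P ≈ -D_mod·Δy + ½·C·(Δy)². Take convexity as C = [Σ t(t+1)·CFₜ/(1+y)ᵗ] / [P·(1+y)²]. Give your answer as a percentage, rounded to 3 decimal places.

+7.688%

With y = 0.037:
  t   CF        PV=CF/(1+0.037)^t    t·PV        t(t+1)·PV
  1       205.00       197.6856       197.6856         395.3713
  2       205.00       190.6322       381.2645       1,143.7934
  3       205.00       183.8305       551.4915       2,205.9661
  4     2,205.00     1,906.7492     7,626.9967      38,134.9836
  Σ                  2,478.8976     8,757.4384      41,880.1144
P = 2,478.8976; D_Mac = 3.53280 yrs; D_mod = 3.40675 yrs; C = 15.71056.
Duration effect: -3.40675 × (-0.0215) = +0.073245
Convexity effect: 0.5 × 15.71056 × (-0.0215)² = +0.0036311
ΔP/P ≈ +0.073245 + 0.0036311 = +0.076876 = +7.6876%.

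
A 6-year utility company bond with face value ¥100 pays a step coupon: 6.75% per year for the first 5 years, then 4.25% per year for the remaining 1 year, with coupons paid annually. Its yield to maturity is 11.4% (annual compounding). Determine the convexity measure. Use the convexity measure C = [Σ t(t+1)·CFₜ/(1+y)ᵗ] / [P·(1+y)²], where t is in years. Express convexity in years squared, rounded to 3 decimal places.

26.438

With y = 0.114:
  t   CF        PV=CF/(1+0.114)^t    t·PV        t(t+1)·PV
  1         6.75         6.0592         6.0592          12.1185
  2         6.75         5.4392        10.8784          32.6351
  3         6.75         4.8826        14.6477          58.5908
  4         6.75         4.3829        17.5317          87.6583
  5         6.75         3.9344        19.6720         118.0318
  6       104.25        54.5463       327.2775       2,290.9426
  Σ                     79.2446       396.0664       2,599.9771
P = 79.2446.
Convexity = Σ t(t+1)·PV / [P·(1+y)²] = 2,599.9771 / (79.2446 × 1.240996) = 26.43807.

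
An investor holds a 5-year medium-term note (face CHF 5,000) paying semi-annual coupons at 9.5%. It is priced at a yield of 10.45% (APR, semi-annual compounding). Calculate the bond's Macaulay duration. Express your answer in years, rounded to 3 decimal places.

Periodic yield y = 0.05225. Discount each cash flow and weight by its period:
  t   CF        PV=CF/(1+0.05225)^t    t·PV
  1       237.50       225.7068       225.7068
  2       237.50       214.4992       428.9985
  3       237.50       203.8482       611.5445
  4       237.50       193.7260       774.9039
  5       237.50       184.1064       920.5321
  6       237.50       174.9645     1,049.7872
  7       237.50       166.2766     1,163.9360
  8       237.50       158.0200     1,264.1602
  9       237.50       150.1735     1,351.5612
  10    5,237.50     3,147.2750    31,472.7500
  Σ                  4,818.5962    39,263.8805
Price P = Σ PV = 4,818.5962.
Macaulay duration = Σ(t·PV) / P = 39,263.8805 / 4,818.5962 = 8.14841 half-year periods.
In years: 8.14841 / 2 = 4.07420 years.

4.074 years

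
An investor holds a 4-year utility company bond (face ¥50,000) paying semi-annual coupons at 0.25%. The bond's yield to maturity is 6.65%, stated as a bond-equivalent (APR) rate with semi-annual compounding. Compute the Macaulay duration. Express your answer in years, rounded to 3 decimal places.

Periodic yield y = 0.03325. Discount each cash flow and weight by its period:
  t   CF        PV=CF/(1+0.03325)^t    t·PV
  1        62.50        60.4887        60.4887
  2        62.50        58.5422       117.0844
  3        62.50        56.6583       169.9750
  4        62.50        54.8351       219.3403
  5        62.50        53.0705       265.3524
  6        62.50        51.3627       308.1760
  7        62.50        49.7098       347.9687
  8    50,062.50    38,536.2297   308,289.8375
  Σ                 38,920.8970   309,778.2229
Price P = Σ PV = 38,920.8970.
Macaulay duration = Σ(t·PV) / P = 309,778.2229 / 38,920.8970 = 7.95917 half-year periods.
In years: 7.95917 / 2 = 3.97959 years.

3.980 years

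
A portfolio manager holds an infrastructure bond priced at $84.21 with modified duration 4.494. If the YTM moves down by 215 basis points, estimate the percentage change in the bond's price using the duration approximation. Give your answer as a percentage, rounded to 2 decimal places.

Duration approximation: ΔP/P ≈ -D_mod · Δy = -4.494 × (-0.0215) = +0.096621.
As a percentage: +9.6621%.

+9.66%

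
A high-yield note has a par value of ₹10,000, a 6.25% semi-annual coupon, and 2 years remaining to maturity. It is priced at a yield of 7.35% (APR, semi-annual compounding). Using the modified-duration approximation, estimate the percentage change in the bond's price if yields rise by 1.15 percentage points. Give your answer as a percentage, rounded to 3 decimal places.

Periodic yield y = 0.03675. Modified duration first:
  t   CF        PV=CF/(1+0.03675)^t    t·PV
  1       312.50       301.4227       301.4227
  2       312.50       290.7381       581.4762
  3       312.50       280.4322       841.2966
  4    10,312.50     8,926.2241    35,704.8964
  Σ                  9,798.8171    37,429.0919
P = 9,798.8171; D_Mac = 3.81976 half-year periods = 1.90988 yrs; D_mod = 1.90988/(1+0.03675) = 1.84218 yrs.
ΔP/P ≈ -D_mod · Δy = -1.84218 × (+0.0115) = -0.021185 = -2.1185%.

-2.119%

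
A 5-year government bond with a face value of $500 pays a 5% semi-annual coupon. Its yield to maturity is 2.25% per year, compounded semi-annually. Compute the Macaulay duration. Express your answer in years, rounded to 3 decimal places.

Periodic yield y = 0.01125. Discount each cash flow and weight by its period:
  t   CF        PV=CF/(1+0.01125)^t    t·PV
  1        12.50        12.3609        12.3609
  2        12.50        12.2234        24.4469
  3        12.50        12.0874        36.2623
  4        12.50        11.9530        47.8119
  5        12.50        11.8200        59.1000
  6        12.50        11.6885        70.1310
  7        12.50        11.5585        80.9093
  8        12.50        11.4299        91.4391
  9        12.50        11.3027       101.7245
  10      512.50       458.2564     4,582.5638
  Σ                    564.6807     5,106.7497
Price P = Σ PV = 564.6807.
Macaulay duration = Σ(t·PV) / P = 5,106.7497 / 564.6807 = 9.04361 half-year periods.
In years: 9.04361 / 2 = 4.52180 years.

4.522 years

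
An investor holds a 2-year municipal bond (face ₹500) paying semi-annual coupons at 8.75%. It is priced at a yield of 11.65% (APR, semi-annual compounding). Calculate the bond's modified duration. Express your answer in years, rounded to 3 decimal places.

Periodic yield y = 0.05825. First find Macaulay duration:
  t   CF        PV=CF/(1+0.05825)^t    t·PV
  1       21.875        20.6709        20.6709
  2       21.875        19.5331        39.0662
  3       21.875        18.4579        55.3738
  4      521.875       416.1150     1,664.4600
  Σ                    474.7770     1,779.5710
P = 474.7770; Macaulay duration = 1,779.5710 / 474.7770 = 3.74823 half-year periods = 1.87411 years.
Modified duration = D_Mac / (1 + y) = 1.87411 / 1.05825 = 1.77095 years.

1.771 years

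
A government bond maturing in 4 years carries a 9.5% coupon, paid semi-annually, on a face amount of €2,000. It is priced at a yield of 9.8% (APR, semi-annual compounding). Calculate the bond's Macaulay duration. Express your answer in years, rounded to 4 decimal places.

3.4163 years

Periodic yield y = 0.049. Discount each cash flow and weight by its period:
  t   CF        PV=CF/(1+0.049)^t    t·PV
  1        95.00        90.5624        90.5624
  2        95.00        86.3322       172.6643
  3        95.00        82.2995       246.8985
  4        95.00        78.4552       313.8207
  5        95.00        74.7905       373.9523
  6        95.00        71.2969       427.7814
  7        95.00        67.9665       475.7658
  8     2,095.00     1,428.8286    11,430.6285
  Σ                  1,980.5317    13,532.0739
Price P = Σ PV = 1,980.5317.
Macaulay duration = Σ(t·PV) / P = 13,532.0739 / 1,980.5317 = 6.83255 half-year periods.
In years: 6.83255 / 2 = 3.41627 years.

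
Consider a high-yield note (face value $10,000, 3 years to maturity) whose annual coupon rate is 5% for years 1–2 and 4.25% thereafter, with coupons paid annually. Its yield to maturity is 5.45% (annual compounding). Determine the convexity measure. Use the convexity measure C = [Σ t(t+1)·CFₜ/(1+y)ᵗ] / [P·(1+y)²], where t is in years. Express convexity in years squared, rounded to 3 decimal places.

With y = 0.0545:
  t   CF        PV=CF/(1+0.0545)^t    t·PV        t(t+1)·PV
  1       500.00       474.1584       474.1584         948.3167
  2       500.00       449.6523       899.3046       2,697.9139
  3    10,425.00     8,890.7073    26,672.1218     106,688.4873
  Σ                  9,814.5180    28,045.5848     110,334.7179
P = 9,814.5180.
Convexity = Σ t(t+1)·PV / [P·(1+y)²] = 110,334.7179 / (9,814.5180 × 1.111970) = 10.10997.

10.110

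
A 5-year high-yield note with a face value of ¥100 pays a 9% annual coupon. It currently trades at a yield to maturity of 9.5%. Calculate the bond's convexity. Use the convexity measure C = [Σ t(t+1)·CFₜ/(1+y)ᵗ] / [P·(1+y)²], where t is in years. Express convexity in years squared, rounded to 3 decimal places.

19.950

With y = 0.095:
  t   CF        PV=CF/(1+0.095)^t    t·PV        t(t+1)·PV
  1         9.00         8.2192         8.2192          16.4384
  2         9.00         7.5061        15.0122          45.0366
  3         9.00         6.8549        20.5647          82.2586
  4         9.00         6.2602        25.0407         125.2034
  5       109.00        69.2398       346.1991       2,077.1945
  Σ                     98.0801       415.0358       2,346.1314
P = 98.0801.
Convexity = Σ t(t+1)·PV / [P·(1+y)²] = 2,346.1314 / (98.0801 × 1.199025) = 19.95000.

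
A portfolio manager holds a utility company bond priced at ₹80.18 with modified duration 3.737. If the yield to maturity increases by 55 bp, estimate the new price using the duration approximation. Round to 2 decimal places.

Duration approximation: ΔP/P ≈ -D_mod · Δy = -3.737 × (+0.0055) = -0.0205535.
New price ≈ 80.18 × (1 - 0.0205535) = 78.53202037.

₹78.53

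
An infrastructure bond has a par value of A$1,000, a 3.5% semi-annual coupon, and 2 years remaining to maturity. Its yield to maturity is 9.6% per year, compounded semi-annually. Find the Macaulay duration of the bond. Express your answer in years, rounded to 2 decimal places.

Periodic yield y = 0.048. Discount each cash flow and weight by its period:
  t   CF        PV=CF/(1+0.048)^t    t·PV
  1        17.50        16.6985        16.6985
  2        17.50        15.9337        31.8673
  3        17.50        15.2039        45.6116
  4     1,017.50       843.5082     3,374.0326
  Σ                    891.3442     3,468.2100
Price P = Σ PV = 891.3442.
Macaulay duration = Σ(t·PV) / P = 3,468.2100 / 891.3442 = 3.89099 half-year periods.
In years: 3.89099 / 2 = 1.94549 years.

1.95 years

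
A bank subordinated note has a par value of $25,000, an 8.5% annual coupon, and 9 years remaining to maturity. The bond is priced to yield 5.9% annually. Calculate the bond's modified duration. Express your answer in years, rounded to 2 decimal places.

6.46 years

Periodic yield y = 0.059. First find Macaulay duration:
  t   CF        PV=CF/(1+0.059)^t    t·PV
  1     2,125.00     2,006.6100     2,006.6100
  2     2,125.00     1,894.8159     3,789.6317
  3     2,125.00     1,789.2501     5,367.7503
  4     2,125.00     1,689.5657     6,758.2630
  5     2,125.00     1,595.4351     7,977.1753
  6     2,125.00     1,506.5487     9,039.2922
  7     2,125.00     1,422.6144     9,958.3011
  8     2,125.00     1,343.3564    10,746.8513
  9    27,125.00    16,192.2092   145,729.8827
  Σ                 29,440.4055   201,373.7577
P = 29,440.4055; Macaulay duration = 201,373.7577 / 29,440.4055 = 6.84005 years.
Modified duration = D_Mac / (1 + y) = 6.84005 / 1.059 = 6.45897 years.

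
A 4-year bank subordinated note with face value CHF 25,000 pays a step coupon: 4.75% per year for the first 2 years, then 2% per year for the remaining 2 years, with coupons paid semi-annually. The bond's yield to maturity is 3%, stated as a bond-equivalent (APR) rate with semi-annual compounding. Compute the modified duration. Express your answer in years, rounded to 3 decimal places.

3.669 years

Periodic yield y = 0.015. First find Macaulay duration:
  t   CF        PV=CF/(1+0.015)^t    t·PV
  1       593.75       584.9754       584.9754
  2       593.75       576.3304     1,152.6608
  3       593.75       567.8132     1,703.4396
  4       593.75       559.4219     2,237.6875
  5       250.00       232.0651     1,160.3254
  6       250.00       228.6355     1,371.8133
  7       250.00       225.2567     1,576.7969
  8    25,250.00    22,414.7059   179,317.6470
  Σ                 25,389.2041   189,105.3460
P = 25,389.2041; Macaulay duration = 189,105.3460 / 25,389.2041 = 7.44826 half-year periods = 3.72413 years.
Modified duration = D_Mac / (1 + y) = 3.72413 / 1.015 = 3.66909 years.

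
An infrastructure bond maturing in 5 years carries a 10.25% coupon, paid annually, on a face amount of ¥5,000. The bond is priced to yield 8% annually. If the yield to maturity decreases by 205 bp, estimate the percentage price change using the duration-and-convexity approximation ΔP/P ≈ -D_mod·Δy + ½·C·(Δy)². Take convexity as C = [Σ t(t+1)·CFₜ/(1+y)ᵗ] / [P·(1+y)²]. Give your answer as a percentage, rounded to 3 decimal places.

+8.381%

With y = 0.08:
  t   CF        PV=CF/(1+0.08)^t    t·PV        t(t+1)·PV
  1       512.50       474.5370       474.5370         949.0741
  2       512.50       439.3861       878.7723       2,636.3169
  3       512.50       406.8390     1,220.5171       4,882.0683
  4       512.50       376.7028     1,506.8112       7,534.0560
  5     5,512.50     3,751.7149    18,758.5744     112,551.4462
  Σ                  5,449.1799    22,839.2120     128,552.9614
P = 5,449.1799; D_Mac = 4.19131 yrs; D_mod = 3.88084 yrs; C = 20.22569.
Duration effect: -3.88084 × (-0.0205) = +0.079557
Convexity effect: 0.5 × 20.22569 × (-0.0205)² = +0.0042499
ΔP/P ≈ +0.079557 + 0.0042499 = +0.083807 = +8.3807%.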